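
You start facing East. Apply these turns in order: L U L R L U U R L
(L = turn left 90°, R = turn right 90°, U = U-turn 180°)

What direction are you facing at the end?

Answer: Final heading: East

Derivation:
Start: East
  L (left (90° counter-clockwise)) -> North
  U (U-turn (180°)) -> South
  L (left (90° counter-clockwise)) -> East
  R (right (90° clockwise)) -> South
  L (left (90° counter-clockwise)) -> East
  U (U-turn (180°)) -> West
  U (U-turn (180°)) -> East
  R (right (90° clockwise)) -> South
  L (left (90° counter-clockwise)) -> East
Final: East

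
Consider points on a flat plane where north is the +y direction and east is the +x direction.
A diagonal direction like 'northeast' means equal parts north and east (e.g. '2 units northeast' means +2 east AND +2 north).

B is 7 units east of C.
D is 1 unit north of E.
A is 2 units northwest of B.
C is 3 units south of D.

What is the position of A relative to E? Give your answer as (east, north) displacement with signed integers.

Answer: A is at (east=5, north=0) relative to E.

Derivation:
Place E at the origin (east=0, north=0).
  D is 1 unit north of E: delta (east=+0, north=+1); D at (east=0, north=1).
  C is 3 units south of D: delta (east=+0, north=-3); C at (east=0, north=-2).
  B is 7 units east of C: delta (east=+7, north=+0); B at (east=7, north=-2).
  A is 2 units northwest of B: delta (east=-2, north=+2); A at (east=5, north=0).
Therefore A relative to E: (east=5, north=0).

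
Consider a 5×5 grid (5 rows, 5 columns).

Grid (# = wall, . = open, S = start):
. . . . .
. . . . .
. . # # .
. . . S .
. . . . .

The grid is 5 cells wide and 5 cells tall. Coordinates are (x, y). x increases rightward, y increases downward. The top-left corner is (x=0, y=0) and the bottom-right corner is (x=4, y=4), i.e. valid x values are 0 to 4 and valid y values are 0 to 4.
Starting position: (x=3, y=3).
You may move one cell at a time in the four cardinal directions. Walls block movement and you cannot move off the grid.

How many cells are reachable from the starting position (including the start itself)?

Answer: Reachable cells: 23

Derivation:
BFS flood-fill from (x=3, y=3):
  Distance 0: (x=3, y=3)
  Distance 1: (x=2, y=3), (x=4, y=3), (x=3, y=4)
  Distance 2: (x=4, y=2), (x=1, y=3), (x=2, y=4), (x=4, y=4)
  Distance 3: (x=4, y=1), (x=1, y=2), (x=0, y=3), (x=1, y=4)
  Distance 4: (x=4, y=0), (x=1, y=1), (x=3, y=1), (x=0, y=2), (x=0, y=4)
  Distance 5: (x=1, y=0), (x=3, y=0), (x=0, y=1), (x=2, y=1)
  Distance 6: (x=0, y=0), (x=2, y=0)
Total reachable: 23 (grid has 23 open cells total)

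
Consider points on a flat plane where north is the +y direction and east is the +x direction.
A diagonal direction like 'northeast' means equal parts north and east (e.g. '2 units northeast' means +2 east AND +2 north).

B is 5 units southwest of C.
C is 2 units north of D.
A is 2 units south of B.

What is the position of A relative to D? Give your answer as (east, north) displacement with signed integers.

Answer: A is at (east=-5, north=-5) relative to D.

Derivation:
Place D at the origin (east=0, north=0).
  C is 2 units north of D: delta (east=+0, north=+2); C at (east=0, north=2).
  B is 5 units southwest of C: delta (east=-5, north=-5); B at (east=-5, north=-3).
  A is 2 units south of B: delta (east=+0, north=-2); A at (east=-5, north=-5).
Therefore A relative to D: (east=-5, north=-5).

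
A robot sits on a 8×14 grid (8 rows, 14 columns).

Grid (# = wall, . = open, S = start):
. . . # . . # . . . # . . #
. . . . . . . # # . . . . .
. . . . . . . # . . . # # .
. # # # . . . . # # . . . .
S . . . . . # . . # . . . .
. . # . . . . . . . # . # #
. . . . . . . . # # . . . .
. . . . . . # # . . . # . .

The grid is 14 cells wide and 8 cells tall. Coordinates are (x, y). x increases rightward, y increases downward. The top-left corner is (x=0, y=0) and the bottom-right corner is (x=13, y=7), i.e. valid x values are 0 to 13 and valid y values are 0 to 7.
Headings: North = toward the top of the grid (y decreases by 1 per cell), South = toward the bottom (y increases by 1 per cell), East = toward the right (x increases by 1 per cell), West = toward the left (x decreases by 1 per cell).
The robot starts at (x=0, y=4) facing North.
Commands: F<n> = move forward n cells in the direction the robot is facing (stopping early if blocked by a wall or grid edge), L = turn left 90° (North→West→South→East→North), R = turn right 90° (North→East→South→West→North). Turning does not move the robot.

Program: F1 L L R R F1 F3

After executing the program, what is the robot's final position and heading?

Start: (x=0, y=4), facing North
  F1: move forward 1, now at (x=0, y=3)
  L: turn left, now facing West
  L: turn left, now facing South
  R: turn right, now facing West
  R: turn right, now facing North
  F1: move forward 1, now at (x=0, y=2)
  F3: move forward 2/3 (blocked), now at (x=0, y=0)
Final: (x=0, y=0), facing North

Answer: Final position: (x=0, y=0), facing North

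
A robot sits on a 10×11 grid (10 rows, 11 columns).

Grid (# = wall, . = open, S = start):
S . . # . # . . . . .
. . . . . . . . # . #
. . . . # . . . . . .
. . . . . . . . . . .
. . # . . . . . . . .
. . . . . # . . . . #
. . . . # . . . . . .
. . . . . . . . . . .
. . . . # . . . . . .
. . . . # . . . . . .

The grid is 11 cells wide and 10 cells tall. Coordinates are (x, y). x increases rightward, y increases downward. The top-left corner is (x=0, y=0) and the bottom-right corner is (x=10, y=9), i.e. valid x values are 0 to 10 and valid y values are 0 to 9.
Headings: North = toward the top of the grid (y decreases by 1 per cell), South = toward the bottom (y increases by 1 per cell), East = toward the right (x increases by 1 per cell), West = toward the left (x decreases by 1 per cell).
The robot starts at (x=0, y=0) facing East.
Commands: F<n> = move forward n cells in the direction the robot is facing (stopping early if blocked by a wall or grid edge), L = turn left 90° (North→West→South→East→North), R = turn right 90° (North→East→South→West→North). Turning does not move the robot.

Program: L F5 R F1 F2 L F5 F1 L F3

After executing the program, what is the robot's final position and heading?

Answer: Final position: (x=0, y=0), facing West

Derivation:
Start: (x=0, y=0), facing East
  L: turn left, now facing North
  F5: move forward 0/5 (blocked), now at (x=0, y=0)
  R: turn right, now facing East
  F1: move forward 1, now at (x=1, y=0)
  F2: move forward 1/2 (blocked), now at (x=2, y=0)
  L: turn left, now facing North
  F5: move forward 0/5 (blocked), now at (x=2, y=0)
  F1: move forward 0/1 (blocked), now at (x=2, y=0)
  L: turn left, now facing West
  F3: move forward 2/3 (blocked), now at (x=0, y=0)
Final: (x=0, y=0), facing West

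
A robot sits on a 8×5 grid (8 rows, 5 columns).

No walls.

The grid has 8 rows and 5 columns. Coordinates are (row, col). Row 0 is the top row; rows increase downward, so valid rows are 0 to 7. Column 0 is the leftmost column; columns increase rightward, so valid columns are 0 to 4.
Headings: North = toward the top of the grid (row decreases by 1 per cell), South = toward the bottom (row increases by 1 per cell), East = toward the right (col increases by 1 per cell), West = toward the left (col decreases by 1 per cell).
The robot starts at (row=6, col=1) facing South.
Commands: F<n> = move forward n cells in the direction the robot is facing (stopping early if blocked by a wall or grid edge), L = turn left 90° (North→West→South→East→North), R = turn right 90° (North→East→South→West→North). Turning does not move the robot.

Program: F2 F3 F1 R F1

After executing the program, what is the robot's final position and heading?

Answer: Final position: (row=7, col=0), facing West

Derivation:
Start: (row=6, col=1), facing South
  F2: move forward 1/2 (blocked), now at (row=7, col=1)
  F3: move forward 0/3 (blocked), now at (row=7, col=1)
  F1: move forward 0/1 (blocked), now at (row=7, col=1)
  R: turn right, now facing West
  F1: move forward 1, now at (row=7, col=0)
Final: (row=7, col=0), facing West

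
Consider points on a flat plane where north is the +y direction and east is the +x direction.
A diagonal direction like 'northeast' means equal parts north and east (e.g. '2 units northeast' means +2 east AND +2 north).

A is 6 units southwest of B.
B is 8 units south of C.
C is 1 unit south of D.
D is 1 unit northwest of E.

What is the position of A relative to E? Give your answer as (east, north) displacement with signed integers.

Place E at the origin (east=0, north=0).
  D is 1 unit northwest of E: delta (east=-1, north=+1); D at (east=-1, north=1).
  C is 1 unit south of D: delta (east=+0, north=-1); C at (east=-1, north=0).
  B is 8 units south of C: delta (east=+0, north=-8); B at (east=-1, north=-8).
  A is 6 units southwest of B: delta (east=-6, north=-6); A at (east=-7, north=-14).
Therefore A relative to E: (east=-7, north=-14).

Answer: A is at (east=-7, north=-14) relative to E.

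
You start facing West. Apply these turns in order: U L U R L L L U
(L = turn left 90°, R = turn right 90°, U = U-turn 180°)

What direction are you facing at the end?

Start: West
  U (U-turn (180°)) -> East
  L (left (90° counter-clockwise)) -> North
  U (U-turn (180°)) -> South
  R (right (90° clockwise)) -> West
  L (left (90° counter-clockwise)) -> South
  L (left (90° counter-clockwise)) -> East
  L (left (90° counter-clockwise)) -> North
  U (U-turn (180°)) -> South
Final: South

Answer: Final heading: South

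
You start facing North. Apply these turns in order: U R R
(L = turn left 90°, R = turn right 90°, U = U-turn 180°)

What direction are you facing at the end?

Start: North
  U (U-turn (180°)) -> South
  R (right (90° clockwise)) -> West
  R (right (90° clockwise)) -> North
Final: North

Answer: Final heading: North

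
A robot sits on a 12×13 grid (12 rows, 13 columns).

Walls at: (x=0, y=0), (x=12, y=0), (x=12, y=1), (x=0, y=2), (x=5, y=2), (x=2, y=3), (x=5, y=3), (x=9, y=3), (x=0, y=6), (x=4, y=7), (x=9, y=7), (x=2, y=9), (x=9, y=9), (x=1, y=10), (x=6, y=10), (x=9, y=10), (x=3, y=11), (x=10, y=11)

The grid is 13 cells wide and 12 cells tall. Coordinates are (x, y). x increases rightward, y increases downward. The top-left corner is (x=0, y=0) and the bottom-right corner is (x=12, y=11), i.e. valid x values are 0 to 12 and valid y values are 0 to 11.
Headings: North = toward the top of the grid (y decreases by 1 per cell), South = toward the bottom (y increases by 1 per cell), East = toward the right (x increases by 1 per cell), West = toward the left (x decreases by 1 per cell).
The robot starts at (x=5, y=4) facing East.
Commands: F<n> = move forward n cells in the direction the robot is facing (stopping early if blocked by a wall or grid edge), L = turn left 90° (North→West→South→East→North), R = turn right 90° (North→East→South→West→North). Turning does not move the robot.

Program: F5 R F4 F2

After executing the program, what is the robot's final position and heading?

Start: (x=5, y=4), facing East
  F5: move forward 5, now at (x=10, y=4)
  R: turn right, now facing South
  F4: move forward 4, now at (x=10, y=8)
  F2: move forward 2, now at (x=10, y=10)
Final: (x=10, y=10), facing South

Answer: Final position: (x=10, y=10), facing South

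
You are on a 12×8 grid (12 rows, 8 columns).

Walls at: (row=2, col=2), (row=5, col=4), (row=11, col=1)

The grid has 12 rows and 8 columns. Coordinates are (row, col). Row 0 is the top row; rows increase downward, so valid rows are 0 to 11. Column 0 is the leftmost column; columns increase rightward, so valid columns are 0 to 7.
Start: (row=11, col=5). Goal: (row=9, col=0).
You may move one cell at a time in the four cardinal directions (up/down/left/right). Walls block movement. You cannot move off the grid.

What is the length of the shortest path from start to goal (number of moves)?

Answer: Shortest path length: 7

Derivation:
BFS from (row=11, col=5) until reaching (row=9, col=0):
  Distance 0: (row=11, col=5)
  Distance 1: (row=10, col=5), (row=11, col=4), (row=11, col=6)
  Distance 2: (row=9, col=5), (row=10, col=4), (row=10, col=6), (row=11, col=3), (row=11, col=7)
  Distance 3: (row=8, col=5), (row=9, col=4), (row=9, col=6), (row=10, col=3), (row=10, col=7), (row=11, col=2)
  Distance 4: (row=7, col=5), (row=8, col=4), (row=8, col=6), (row=9, col=3), (row=9, col=7), (row=10, col=2)
  Distance 5: (row=6, col=5), (row=7, col=4), (row=7, col=6), (row=8, col=3), (row=8, col=7), (row=9, col=2), (row=10, col=1)
  Distance 6: (row=5, col=5), (row=6, col=4), (row=6, col=6), (row=7, col=3), (row=7, col=7), (row=8, col=2), (row=9, col=1), (row=10, col=0)
  Distance 7: (row=4, col=5), (row=5, col=6), (row=6, col=3), (row=6, col=7), (row=7, col=2), (row=8, col=1), (row=9, col=0), (row=11, col=0)  <- goal reached here
One shortest path (7 moves): (row=11, col=5) -> (row=11, col=4) -> (row=11, col=3) -> (row=11, col=2) -> (row=10, col=2) -> (row=10, col=1) -> (row=10, col=0) -> (row=9, col=0)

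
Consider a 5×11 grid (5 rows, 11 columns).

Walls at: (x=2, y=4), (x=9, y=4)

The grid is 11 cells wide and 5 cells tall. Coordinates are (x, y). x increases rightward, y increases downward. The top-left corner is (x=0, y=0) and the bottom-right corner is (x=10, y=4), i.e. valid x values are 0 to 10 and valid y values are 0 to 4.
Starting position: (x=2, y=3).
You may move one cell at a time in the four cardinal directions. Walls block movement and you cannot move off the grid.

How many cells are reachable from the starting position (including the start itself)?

Answer: Reachable cells: 53

Derivation:
BFS flood-fill from (x=2, y=3):
  Distance 0: (x=2, y=3)
  Distance 1: (x=2, y=2), (x=1, y=3), (x=3, y=3)
  Distance 2: (x=2, y=1), (x=1, y=2), (x=3, y=2), (x=0, y=3), (x=4, y=3), (x=1, y=4), (x=3, y=4)
  Distance 3: (x=2, y=0), (x=1, y=1), (x=3, y=1), (x=0, y=2), (x=4, y=2), (x=5, y=3), (x=0, y=4), (x=4, y=4)
  Distance 4: (x=1, y=0), (x=3, y=0), (x=0, y=1), (x=4, y=1), (x=5, y=2), (x=6, y=3), (x=5, y=4)
  Distance 5: (x=0, y=0), (x=4, y=0), (x=5, y=1), (x=6, y=2), (x=7, y=3), (x=6, y=4)
  Distance 6: (x=5, y=0), (x=6, y=1), (x=7, y=2), (x=8, y=3), (x=7, y=4)
  Distance 7: (x=6, y=0), (x=7, y=1), (x=8, y=2), (x=9, y=3), (x=8, y=4)
  Distance 8: (x=7, y=0), (x=8, y=1), (x=9, y=2), (x=10, y=3)
  Distance 9: (x=8, y=0), (x=9, y=1), (x=10, y=2), (x=10, y=4)
  Distance 10: (x=9, y=0), (x=10, y=1)
  Distance 11: (x=10, y=0)
Total reachable: 53 (grid has 53 open cells total)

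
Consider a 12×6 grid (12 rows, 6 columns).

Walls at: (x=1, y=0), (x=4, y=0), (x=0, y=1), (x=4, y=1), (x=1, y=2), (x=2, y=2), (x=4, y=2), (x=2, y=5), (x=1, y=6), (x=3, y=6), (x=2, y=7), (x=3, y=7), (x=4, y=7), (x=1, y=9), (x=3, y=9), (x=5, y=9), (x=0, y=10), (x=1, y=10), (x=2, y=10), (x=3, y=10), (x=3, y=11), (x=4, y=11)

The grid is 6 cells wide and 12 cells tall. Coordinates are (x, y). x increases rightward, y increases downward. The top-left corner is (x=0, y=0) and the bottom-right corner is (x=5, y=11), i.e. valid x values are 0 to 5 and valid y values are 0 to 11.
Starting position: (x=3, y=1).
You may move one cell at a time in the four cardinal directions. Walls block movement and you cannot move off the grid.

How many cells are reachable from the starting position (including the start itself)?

Answer: Reachable cells: 45

Derivation:
BFS flood-fill from (x=3, y=1):
  Distance 0: (x=3, y=1)
  Distance 1: (x=3, y=0), (x=2, y=1), (x=3, y=2)
  Distance 2: (x=2, y=0), (x=1, y=1), (x=3, y=3)
  Distance 3: (x=2, y=3), (x=4, y=3), (x=3, y=4)
  Distance 4: (x=1, y=3), (x=5, y=3), (x=2, y=4), (x=4, y=4), (x=3, y=5)
  Distance 5: (x=5, y=2), (x=0, y=3), (x=1, y=4), (x=5, y=4), (x=4, y=5)
  Distance 6: (x=5, y=1), (x=0, y=2), (x=0, y=4), (x=1, y=5), (x=5, y=5), (x=4, y=6)
  Distance 7: (x=5, y=0), (x=0, y=5), (x=5, y=6)
  Distance 8: (x=0, y=6), (x=5, y=7)
  Distance 9: (x=0, y=7), (x=5, y=8)
  Distance 10: (x=1, y=7), (x=0, y=8), (x=4, y=8)
  Distance 11: (x=1, y=8), (x=3, y=8), (x=0, y=9), (x=4, y=9)
  Distance 12: (x=2, y=8), (x=4, y=10)
  Distance 13: (x=2, y=9), (x=5, y=10)
  Distance 14: (x=5, y=11)
Total reachable: 45 (grid has 50 open cells total)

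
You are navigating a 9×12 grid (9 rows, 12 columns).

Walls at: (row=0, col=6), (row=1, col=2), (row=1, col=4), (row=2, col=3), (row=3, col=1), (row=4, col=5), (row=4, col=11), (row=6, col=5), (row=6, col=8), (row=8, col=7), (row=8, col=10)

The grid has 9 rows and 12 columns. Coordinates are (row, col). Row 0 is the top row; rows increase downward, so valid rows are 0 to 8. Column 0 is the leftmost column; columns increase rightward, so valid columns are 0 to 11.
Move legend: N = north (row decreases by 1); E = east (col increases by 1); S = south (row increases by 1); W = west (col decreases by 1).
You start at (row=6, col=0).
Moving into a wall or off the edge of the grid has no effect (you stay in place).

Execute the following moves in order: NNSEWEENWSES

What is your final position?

Start: (row=6, col=0)
  N (north): (row=6, col=0) -> (row=5, col=0)
  N (north): (row=5, col=0) -> (row=4, col=0)
  S (south): (row=4, col=0) -> (row=5, col=0)
  E (east): (row=5, col=0) -> (row=5, col=1)
  W (west): (row=5, col=1) -> (row=5, col=0)
  E (east): (row=5, col=0) -> (row=5, col=1)
  E (east): (row=5, col=1) -> (row=5, col=2)
  N (north): (row=5, col=2) -> (row=4, col=2)
  W (west): (row=4, col=2) -> (row=4, col=1)
  S (south): (row=4, col=1) -> (row=5, col=1)
  E (east): (row=5, col=1) -> (row=5, col=2)
  S (south): (row=5, col=2) -> (row=6, col=2)
Final: (row=6, col=2)

Answer: Final position: (row=6, col=2)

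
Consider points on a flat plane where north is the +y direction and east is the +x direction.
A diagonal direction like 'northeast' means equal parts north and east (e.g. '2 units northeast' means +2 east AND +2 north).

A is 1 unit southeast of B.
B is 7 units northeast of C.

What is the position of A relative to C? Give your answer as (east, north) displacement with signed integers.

Place C at the origin (east=0, north=0).
  B is 7 units northeast of C: delta (east=+7, north=+7); B at (east=7, north=7).
  A is 1 unit southeast of B: delta (east=+1, north=-1); A at (east=8, north=6).
Therefore A relative to C: (east=8, north=6).

Answer: A is at (east=8, north=6) relative to C.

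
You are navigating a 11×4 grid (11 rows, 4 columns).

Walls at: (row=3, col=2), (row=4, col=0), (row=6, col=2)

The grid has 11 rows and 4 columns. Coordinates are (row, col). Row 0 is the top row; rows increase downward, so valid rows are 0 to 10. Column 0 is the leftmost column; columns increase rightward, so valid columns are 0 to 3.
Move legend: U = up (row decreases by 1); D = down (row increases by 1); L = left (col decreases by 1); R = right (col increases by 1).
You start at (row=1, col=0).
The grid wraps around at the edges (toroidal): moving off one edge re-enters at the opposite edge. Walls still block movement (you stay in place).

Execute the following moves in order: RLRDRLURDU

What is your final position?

Answer: Final position: (row=1, col=2)

Derivation:
Start: (row=1, col=0)
  R (right): (row=1, col=0) -> (row=1, col=1)
  L (left): (row=1, col=1) -> (row=1, col=0)
  R (right): (row=1, col=0) -> (row=1, col=1)
  D (down): (row=1, col=1) -> (row=2, col=1)
  R (right): (row=2, col=1) -> (row=2, col=2)
  L (left): (row=2, col=2) -> (row=2, col=1)
  U (up): (row=2, col=1) -> (row=1, col=1)
  R (right): (row=1, col=1) -> (row=1, col=2)
  D (down): (row=1, col=2) -> (row=2, col=2)
  U (up): (row=2, col=2) -> (row=1, col=2)
Final: (row=1, col=2)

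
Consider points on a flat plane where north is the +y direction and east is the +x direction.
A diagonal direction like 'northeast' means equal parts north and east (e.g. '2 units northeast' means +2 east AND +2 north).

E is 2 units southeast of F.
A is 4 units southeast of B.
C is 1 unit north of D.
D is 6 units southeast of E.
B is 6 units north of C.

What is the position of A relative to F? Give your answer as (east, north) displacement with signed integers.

Answer: A is at (east=12, north=-5) relative to F.

Derivation:
Place F at the origin (east=0, north=0).
  E is 2 units southeast of F: delta (east=+2, north=-2); E at (east=2, north=-2).
  D is 6 units southeast of E: delta (east=+6, north=-6); D at (east=8, north=-8).
  C is 1 unit north of D: delta (east=+0, north=+1); C at (east=8, north=-7).
  B is 6 units north of C: delta (east=+0, north=+6); B at (east=8, north=-1).
  A is 4 units southeast of B: delta (east=+4, north=-4); A at (east=12, north=-5).
Therefore A relative to F: (east=12, north=-5).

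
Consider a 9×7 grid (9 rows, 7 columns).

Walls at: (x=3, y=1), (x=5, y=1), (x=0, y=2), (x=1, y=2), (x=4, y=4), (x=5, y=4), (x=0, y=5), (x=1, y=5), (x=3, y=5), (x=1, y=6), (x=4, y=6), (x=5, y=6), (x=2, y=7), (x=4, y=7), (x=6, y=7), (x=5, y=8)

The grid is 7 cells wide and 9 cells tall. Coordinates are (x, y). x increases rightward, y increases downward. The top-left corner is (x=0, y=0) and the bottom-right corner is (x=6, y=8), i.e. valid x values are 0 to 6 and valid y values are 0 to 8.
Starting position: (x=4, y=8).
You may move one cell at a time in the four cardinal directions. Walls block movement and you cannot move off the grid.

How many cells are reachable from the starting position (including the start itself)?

BFS flood-fill from (x=4, y=8):
  Distance 0: (x=4, y=8)
  Distance 1: (x=3, y=8)
  Distance 2: (x=3, y=7), (x=2, y=8)
  Distance 3: (x=3, y=6), (x=1, y=8)
  Distance 4: (x=2, y=6), (x=1, y=7), (x=0, y=8)
  Distance 5: (x=2, y=5), (x=0, y=7)
  Distance 6: (x=2, y=4), (x=0, y=6)
  Distance 7: (x=2, y=3), (x=1, y=4), (x=3, y=4)
  Distance 8: (x=2, y=2), (x=1, y=3), (x=3, y=3), (x=0, y=4)
  Distance 9: (x=2, y=1), (x=3, y=2), (x=0, y=3), (x=4, y=3)
  Distance 10: (x=2, y=0), (x=1, y=1), (x=4, y=2), (x=5, y=3)
  Distance 11: (x=1, y=0), (x=3, y=0), (x=0, y=1), (x=4, y=1), (x=5, y=2), (x=6, y=3)
  Distance 12: (x=0, y=0), (x=4, y=0), (x=6, y=2), (x=6, y=4)
  Distance 13: (x=5, y=0), (x=6, y=1), (x=6, y=5)
  Distance 14: (x=6, y=0), (x=5, y=5), (x=6, y=6)
  Distance 15: (x=4, y=5)
Total reachable: 45 (grid has 47 open cells total)

Answer: Reachable cells: 45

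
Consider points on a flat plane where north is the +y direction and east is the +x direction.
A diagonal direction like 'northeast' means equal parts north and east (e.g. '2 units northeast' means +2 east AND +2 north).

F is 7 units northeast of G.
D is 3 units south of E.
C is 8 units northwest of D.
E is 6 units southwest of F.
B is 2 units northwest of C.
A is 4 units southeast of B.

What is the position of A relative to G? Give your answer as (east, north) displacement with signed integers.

Place G at the origin (east=0, north=0).
  F is 7 units northeast of G: delta (east=+7, north=+7); F at (east=7, north=7).
  E is 6 units southwest of F: delta (east=-6, north=-6); E at (east=1, north=1).
  D is 3 units south of E: delta (east=+0, north=-3); D at (east=1, north=-2).
  C is 8 units northwest of D: delta (east=-8, north=+8); C at (east=-7, north=6).
  B is 2 units northwest of C: delta (east=-2, north=+2); B at (east=-9, north=8).
  A is 4 units southeast of B: delta (east=+4, north=-4); A at (east=-5, north=4).
Therefore A relative to G: (east=-5, north=4).

Answer: A is at (east=-5, north=4) relative to G.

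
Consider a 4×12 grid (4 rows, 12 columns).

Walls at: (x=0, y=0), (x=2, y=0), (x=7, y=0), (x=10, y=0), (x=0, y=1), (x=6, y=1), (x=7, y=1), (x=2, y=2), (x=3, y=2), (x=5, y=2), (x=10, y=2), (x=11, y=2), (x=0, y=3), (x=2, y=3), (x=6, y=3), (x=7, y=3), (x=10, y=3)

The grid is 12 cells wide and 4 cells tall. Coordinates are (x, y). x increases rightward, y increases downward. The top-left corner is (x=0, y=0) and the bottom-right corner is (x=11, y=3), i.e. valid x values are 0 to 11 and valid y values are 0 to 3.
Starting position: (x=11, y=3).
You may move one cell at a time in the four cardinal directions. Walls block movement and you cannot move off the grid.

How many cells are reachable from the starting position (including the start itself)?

BFS flood-fill from (x=11, y=3):
  Distance 0: (x=11, y=3)
Total reachable: 1 (grid has 31 open cells total)

Answer: Reachable cells: 1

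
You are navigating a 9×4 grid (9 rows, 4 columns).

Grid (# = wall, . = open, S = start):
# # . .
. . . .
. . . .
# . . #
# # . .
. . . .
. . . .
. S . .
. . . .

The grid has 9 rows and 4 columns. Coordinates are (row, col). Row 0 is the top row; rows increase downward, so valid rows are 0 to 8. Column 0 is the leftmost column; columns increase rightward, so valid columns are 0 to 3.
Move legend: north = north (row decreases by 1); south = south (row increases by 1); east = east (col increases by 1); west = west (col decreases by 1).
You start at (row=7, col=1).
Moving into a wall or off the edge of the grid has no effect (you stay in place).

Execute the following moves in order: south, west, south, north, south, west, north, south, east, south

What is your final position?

Start: (row=7, col=1)
  south (south): (row=7, col=1) -> (row=8, col=1)
  west (west): (row=8, col=1) -> (row=8, col=0)
  south (south): blocked, stay at (row=8, col=0)
  north (north): (row=8, col=0) -> (row=7, col=0)
  south (south): (row=7, col=0) -> (row=8, col=0)
  west (west): blocked, stay at (row=8, col=0)
  north (north): (row=8, col=0) -> (row=7, col=0)
  south (south): (row=7, col=0) -> (row=8, col=0)
  east (east): (row=8, col=0) -> (row=8, col=1)
  south (south): blocked, stay at (row=8, col=1)
Final: (row=8, col=1)

Answer: Final position: (row=8, col=1)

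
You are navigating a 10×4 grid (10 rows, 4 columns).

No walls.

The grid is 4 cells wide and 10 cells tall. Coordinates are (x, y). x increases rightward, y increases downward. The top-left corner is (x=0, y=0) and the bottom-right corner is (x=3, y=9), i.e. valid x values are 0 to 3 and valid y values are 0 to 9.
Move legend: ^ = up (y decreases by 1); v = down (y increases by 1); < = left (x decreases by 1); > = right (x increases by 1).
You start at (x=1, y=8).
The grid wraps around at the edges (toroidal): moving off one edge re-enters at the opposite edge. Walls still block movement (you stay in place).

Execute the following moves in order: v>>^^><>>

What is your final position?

Answer: Final position: (x=1, y=7)

Derivation:
Start: (x=1, y=8)
  v (down): (x=1, y=8) -> (x=1, y=9)
  > (right): (x=1, y=9) -> (x=2, y=9)
  > (right): (x=2, y=9) -> (x=3, y=9)
  ^ (up): (x=3, y=9) -> (x=3, y=8)
  ^ (up): (x=3, y=8) -> (x=3, y=7)
  > (right): (x=3, y=7) -> (x=0, y=7)
  < (left): (x=0, y=7) -> (x=3, y=7)
  > (right): (x=3, y=7) -> (x=0, y=7)
  > (right): (x=0, y=7) -> (x=1, y=7)
Final: (x=1, y=7)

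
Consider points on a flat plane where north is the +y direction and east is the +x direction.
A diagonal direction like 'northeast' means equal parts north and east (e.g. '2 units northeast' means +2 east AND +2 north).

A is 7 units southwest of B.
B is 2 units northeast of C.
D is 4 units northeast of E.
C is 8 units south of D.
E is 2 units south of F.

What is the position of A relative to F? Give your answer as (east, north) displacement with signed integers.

Answer: A is at (east=-1, north=-11) relative to F.

Derivation:
Place F at the origin (east=0, north=0).
  E is 2 units south of F: delta (east=+0, north=-2); E at (east=0, north=-2).
  D is 4 units northeast of E: delta (east=+4, north=+4); D at (east=4, north=2).
  C is 8 units south of D: delta (east=+0, north=-8); C at (east=4, north=-6).
  B is 2 units northeast of C: delta (east=+2, north=+2); B at (east=6, north=-4).
  A is 7 units southwest of B: delta (east=-7, north=-7); A at (east=-1, north=-11).
Therefore A relative to F: (east=-1, north=-11).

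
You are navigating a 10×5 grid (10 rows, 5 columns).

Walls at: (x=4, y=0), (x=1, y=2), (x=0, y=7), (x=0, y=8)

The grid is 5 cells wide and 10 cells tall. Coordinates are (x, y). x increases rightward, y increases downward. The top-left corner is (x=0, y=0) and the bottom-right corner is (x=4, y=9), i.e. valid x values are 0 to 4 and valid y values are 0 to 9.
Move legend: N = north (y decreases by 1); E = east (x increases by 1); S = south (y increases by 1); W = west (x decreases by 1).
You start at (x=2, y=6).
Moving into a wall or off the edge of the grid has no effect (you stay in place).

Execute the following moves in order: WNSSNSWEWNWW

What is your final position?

Answer: Final position: (x=0, y=6)

Derivation:
Start: (x=2, y=6)
  W (west): (x=2, y=6) -> (x=1, y=6)
  N (north): (x=1, y=6) -> (x=1, y=5)
  S (south): (x=1, y=5) -> (x=1, y=6)
  S (south): (x=1, y=6) -> (x=1, y=7)
  N (north): (x=1, y=7) -> (x=1, y=6)
  S (south): (x=1, y=6) -> (x=1, y=7)
  W (west): blocked, stay at (x=1, y=7)
  E (east): (x=1, y=7) -> (x=2, y=7)
  W (west): (x=2, y=7) -> (x=1, y=7)
  N (north): (x=1, y=7) -> (x=1, y=6)
  W (west): (x=1, y=6) -> (x=0, y=6)
  W (west): blocked, stay at (x=0, y=6)
Final: (x=0, y=6)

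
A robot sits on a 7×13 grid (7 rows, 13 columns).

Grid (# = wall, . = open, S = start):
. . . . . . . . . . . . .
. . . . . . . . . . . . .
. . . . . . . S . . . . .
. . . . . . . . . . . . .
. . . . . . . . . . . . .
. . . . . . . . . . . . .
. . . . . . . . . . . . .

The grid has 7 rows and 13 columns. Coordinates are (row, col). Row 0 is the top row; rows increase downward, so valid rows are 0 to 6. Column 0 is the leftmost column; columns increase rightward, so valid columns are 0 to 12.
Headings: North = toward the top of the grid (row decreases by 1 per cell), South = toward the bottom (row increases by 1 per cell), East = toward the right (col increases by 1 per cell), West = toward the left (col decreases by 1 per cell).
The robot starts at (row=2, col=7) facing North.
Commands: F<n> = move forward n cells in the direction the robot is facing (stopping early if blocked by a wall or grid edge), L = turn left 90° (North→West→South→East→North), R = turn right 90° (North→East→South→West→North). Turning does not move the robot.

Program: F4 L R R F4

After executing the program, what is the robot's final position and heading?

Start: (row=2, col=7), facing North
  F4: move forward 2/4 (blocked), now at (row=0, col=7)
  L: turn left, now facing West
  R: turn right, now facing North
  R: turn right, now facing East
  F4: move forward 4, now at (row=0, col=11)
Final: (row=0, col=11), facing East

Answer: Final position: (row=0, col=11), facing East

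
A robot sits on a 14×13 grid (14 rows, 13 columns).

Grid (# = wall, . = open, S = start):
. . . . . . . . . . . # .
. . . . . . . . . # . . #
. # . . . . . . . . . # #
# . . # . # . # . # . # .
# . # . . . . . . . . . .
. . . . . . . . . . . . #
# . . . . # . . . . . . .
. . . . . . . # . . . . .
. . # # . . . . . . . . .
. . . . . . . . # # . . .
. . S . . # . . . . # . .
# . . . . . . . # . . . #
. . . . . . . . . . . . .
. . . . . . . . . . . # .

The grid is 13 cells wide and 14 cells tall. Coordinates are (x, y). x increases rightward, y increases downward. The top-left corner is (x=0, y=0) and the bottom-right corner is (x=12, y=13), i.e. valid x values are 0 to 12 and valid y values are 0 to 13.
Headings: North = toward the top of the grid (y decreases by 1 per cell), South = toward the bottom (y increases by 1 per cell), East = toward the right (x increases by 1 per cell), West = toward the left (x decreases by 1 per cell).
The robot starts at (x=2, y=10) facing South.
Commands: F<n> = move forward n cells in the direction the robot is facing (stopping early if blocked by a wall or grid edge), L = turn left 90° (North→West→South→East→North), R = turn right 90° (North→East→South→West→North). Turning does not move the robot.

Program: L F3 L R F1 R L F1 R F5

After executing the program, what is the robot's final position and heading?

Start: (x=2, y=10), facing South
  L: turn left, now facing East
  F3: move forward 2/3 (blocked), now at (x=4, y=10)
  L: turn left, now facing North
  R: turn right, now facing East
  F1: move forward 0/1 (blocked), now at (x=4, y=10)
  R: turn right, now facing South
  L: turn left, now facing East
  F1: move forward 0/1 (blocked), now at (x=4, y=10)
  R: turn right, now facing South
  F5: move forward 3/5 (blocked), now at (x=4, y=13)
Final: (x=4, y=13), facing South

Answer: Final position: (x=4, y=13), facing South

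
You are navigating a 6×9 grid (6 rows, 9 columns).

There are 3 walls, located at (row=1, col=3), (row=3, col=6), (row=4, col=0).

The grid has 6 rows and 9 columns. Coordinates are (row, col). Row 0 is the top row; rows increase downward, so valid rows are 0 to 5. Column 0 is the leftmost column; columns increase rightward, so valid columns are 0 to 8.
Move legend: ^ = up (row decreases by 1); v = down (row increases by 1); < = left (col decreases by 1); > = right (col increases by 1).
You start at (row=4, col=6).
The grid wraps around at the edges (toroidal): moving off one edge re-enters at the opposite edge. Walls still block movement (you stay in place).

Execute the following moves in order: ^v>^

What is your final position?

Answer: Final position: (row=4, col=7)

Derivation:
Start: (row=4, col=6)
  ^ (up): blocked, stay at (row=4, col=6)
  v (down): (row=4, col=6) -> (row=5, col=6)
  > (right): (row=5, col=6) -> (row=5, col=7)
  ^ (up): (row=5, col=7) -> (row=4, col=7)
Final: (row=4, col=7)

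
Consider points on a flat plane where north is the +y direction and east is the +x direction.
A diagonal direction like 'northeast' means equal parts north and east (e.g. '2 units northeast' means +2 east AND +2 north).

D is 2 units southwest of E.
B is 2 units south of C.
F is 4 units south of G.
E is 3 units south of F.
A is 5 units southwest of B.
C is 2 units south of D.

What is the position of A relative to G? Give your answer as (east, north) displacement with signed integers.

Answer: A is at (east=-7, north=-18) relative to G.

Derivation:
Place G at the origin (east=0, north=0).
  F is 4 units south of G: delta (east=+0, north=-4); F at (east=0, north=-4).
  E is 3 units south of F: delta (east=+0, north=-3); E at (east=0, north=-7).
  D is 2 units southwest of E: delta (east=-2, north=-2); D at (east=-2, north=-9).
  C is 2 units south of D: delta (east=+0, north=-2); C at (east=-2, north=-11).
  B is 2 units south of C: delta (east=+0, north=-2); B at (east=-2, north=-13).
  A is 5 units southwest of B: delta (east=-5, north=-5); A at (east=-7, north=-18).
Therefore A relative to G: (east=-7, north=-18).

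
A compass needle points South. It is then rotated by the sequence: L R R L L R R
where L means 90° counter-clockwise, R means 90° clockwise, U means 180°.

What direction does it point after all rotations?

Start: South
  L (left (90° counter-clockwise)) -> East
  R (right (90° clockwise)) -> South
  R (right (90° clockwise)) -> West
  L (left (90° counter-clockwise)) -> South
  L (left (90° counter-clockwise)) -> East
  R (right (90° clockwise)) -> South
  R (right (90° clockwise)) -> West
Final: West

Answer: Final heading: West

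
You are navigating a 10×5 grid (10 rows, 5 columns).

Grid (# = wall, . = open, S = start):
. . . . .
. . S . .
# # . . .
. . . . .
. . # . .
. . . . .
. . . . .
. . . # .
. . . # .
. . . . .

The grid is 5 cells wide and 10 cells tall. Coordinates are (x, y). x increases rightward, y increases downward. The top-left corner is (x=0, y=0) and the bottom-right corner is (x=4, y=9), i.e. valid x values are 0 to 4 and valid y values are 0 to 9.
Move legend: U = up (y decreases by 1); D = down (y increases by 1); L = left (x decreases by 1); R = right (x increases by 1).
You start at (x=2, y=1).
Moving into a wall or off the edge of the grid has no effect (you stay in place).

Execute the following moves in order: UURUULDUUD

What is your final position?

Start: (x=2, y=1)
  U (up): (x=2, y=1) -> (x=2, y=0)
  U (up): blocked, stay at (x=2, y=0)
  R (right): (x=2, y=0) -> (x=3, y=0)
  U (up): blocked, stay at (x=3, y=0)
  U (up): blocked, stay at (x=3, y=0)
  L (left): (x=3, y=0) -> (x=2, y=0)
  D (down): (x=2, y=0) -> (x=2, y=1)
  U (up): (x=2, y=1) -> (x=2, y=0)
  U (up): blocked, stay at (x=2, y=0)
  D (down): (x=2, y=0) -> (x=2, y=1)
Final: (x=2, y=1)

Answer: Final position: (x=2, y=1)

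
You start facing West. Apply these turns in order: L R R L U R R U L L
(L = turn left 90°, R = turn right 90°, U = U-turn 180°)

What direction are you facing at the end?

Answer: Final heading: West

Derivation:
Start: West
  L (left (90° counter-clockwise)) -> South
  R (right (90° clockwise)) -> West
  R (right (90° clockwise)) -> North
  L (left (90° counter-clockwise)) -> West
  U (U-turn (180°)) -> East
  R (right (90° clockwise)) -> South
  R (right (90° clockwise)) -> West
  U (U-turn (180°)) -> East
  L (left (90° counter-clockwise)) -> North
  L (left (90° counter-clockwise)) -> West
Final: West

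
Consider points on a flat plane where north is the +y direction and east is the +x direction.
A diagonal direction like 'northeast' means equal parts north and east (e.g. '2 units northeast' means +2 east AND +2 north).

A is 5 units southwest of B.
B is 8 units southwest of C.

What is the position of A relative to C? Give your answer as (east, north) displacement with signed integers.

Place C at the origin (east=0, north=0).
  B is 8 units southwest of C: delta (east=-8, north=-8); B at (east=-8, north=-8).
  A is 5 units southwest of B: delta (east=-5, north=-5); A at (east=-13, north=-13).
Therefore A relative to C: (east=-13, north=-13).

Answer: A is at (east=-13, north=-13) relative to C.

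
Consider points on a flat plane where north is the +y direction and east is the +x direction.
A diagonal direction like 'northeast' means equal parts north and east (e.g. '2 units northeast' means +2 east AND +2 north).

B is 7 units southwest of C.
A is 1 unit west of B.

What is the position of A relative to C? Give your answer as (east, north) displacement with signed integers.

Place C at the origin (east=0, north=0).
  B is 7 units southwest of C: delta (east=-7, north=-7); B at (east=-7, north=-7).
  A is 1 unit west of B: delta (east=-1, north=+0); A at (east=-8, north=-7).
Therefore A relative to C: (east=-8, north=-7).

Answer: A is at (east=-8, north=-7) relative to C.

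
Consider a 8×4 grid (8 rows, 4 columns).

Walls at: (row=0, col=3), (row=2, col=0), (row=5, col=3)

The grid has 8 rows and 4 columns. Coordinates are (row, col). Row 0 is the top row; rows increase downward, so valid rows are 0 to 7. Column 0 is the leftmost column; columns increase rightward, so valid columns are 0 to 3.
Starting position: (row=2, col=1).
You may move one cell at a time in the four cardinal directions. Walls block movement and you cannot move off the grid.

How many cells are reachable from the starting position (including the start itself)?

Answer: Reachable cells: 29

Derivation:
BFS flood-fill from (row=2, col=1):
  Distance 0: (row=2, col=1)
  Distance 1: (row=1, col=1), (row=2, col=2), (row=3, col=1)
  Distance 2: (row=0, col=1), (row=1, col=0), (row=1, col=2), (row=2, col=3), (row=3, col=0), (row=3, col=2), (row=4, col=1)
  Distance 3: (row=0, col=0), (row=0, col=2), (row=1, col=3), (row=3, col=3), (row=4, col=0), (row=4, col=2), (row=5, col=1)
  Distance 4: (row=4, col=3), (row=5, col=0), (row=5, col=2), (row=6, col=1)
  Distance 5: (row=6, col=0), (row=6, col=2), (row=7, col=1)
  Distance 6: (row=6, col=3), (row=7, col=0), (row=7, col=2)
  Distance 7: (row=7, col=3)
Total reachable: 29 (grid has 29 open cells total)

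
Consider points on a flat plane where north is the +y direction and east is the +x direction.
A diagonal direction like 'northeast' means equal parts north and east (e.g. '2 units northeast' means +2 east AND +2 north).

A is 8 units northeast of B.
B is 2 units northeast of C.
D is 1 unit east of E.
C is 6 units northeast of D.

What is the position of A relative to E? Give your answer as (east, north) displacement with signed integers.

Answer: A is at (east=17, north=16) relative to E.

Derivation:
Place E at the origin (east=0, north=0).
  D is 1 unit east of E: delta (east=+1, north=+0); D at (east=1, north=0).
  C is 6 units northeast of D: delta (east=+6, north=+6); C at (east=7, north=6).
  B is 2 units northeast of C: delta (east=+2, north=+2); B at (east=9, north=8).
  A is 8 units northeast of B: delta (east=+8, north=+8); A at (east=17, north=16).
Therefore A relative to E: (east=17, north=16).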